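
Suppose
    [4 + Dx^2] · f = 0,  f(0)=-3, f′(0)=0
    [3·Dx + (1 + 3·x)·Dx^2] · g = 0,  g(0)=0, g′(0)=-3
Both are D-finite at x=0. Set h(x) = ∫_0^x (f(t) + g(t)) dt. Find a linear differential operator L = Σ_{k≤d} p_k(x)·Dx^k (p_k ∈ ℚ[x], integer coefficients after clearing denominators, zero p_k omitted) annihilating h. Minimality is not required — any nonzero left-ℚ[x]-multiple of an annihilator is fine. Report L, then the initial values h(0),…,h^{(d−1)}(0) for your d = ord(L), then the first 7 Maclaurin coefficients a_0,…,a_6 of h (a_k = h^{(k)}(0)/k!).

f: a_k = -3, 0, 6, 0, -2, 0, 4/15, …
g: a_k = 0, -3, 9/2, -9, 81/4, -243/5, 243/2, …
L₀ := lclm(L_f,L_g); ord L₀ ≤ 2+2.
h=∫h₀ ⇒ L = L₀·Dx.
L = (348 + 144·x + 216·x^2)·Dx^2 + (44 + 180·x + 216·x^2 + 216·x^3)·Dx^3 + (87 + 36·x + 54·x^2)·Dx^4 + (11 + 45·x + 54·x^2 + 54·x^3)·Dx^5  (order 5).
h: a_k = 0, -3, -3/2, 7/2, -9/4, 73/20, -81/10, …
ICs: h(0) = 0, h′(0) = -3, h′′(0) = -3, h′′′(0) = 21, h′′′′(0) = -54.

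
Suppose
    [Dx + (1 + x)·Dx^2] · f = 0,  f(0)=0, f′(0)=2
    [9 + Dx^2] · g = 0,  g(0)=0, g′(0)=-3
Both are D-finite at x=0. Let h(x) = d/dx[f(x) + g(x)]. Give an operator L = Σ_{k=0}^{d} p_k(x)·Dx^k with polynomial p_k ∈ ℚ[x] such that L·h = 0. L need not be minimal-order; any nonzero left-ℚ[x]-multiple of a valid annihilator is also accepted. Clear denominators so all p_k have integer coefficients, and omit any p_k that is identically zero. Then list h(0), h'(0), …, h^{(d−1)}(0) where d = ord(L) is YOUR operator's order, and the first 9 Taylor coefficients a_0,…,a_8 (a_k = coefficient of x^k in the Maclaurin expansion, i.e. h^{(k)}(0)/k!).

L = (135 + 162·x + 81·x^2) + (99 + 261·x + 243·x^2 + 81·x^3)·Dx + (15 + 18·x + 9·x^2)·Dx^2 + (11 + 29·x + 27·x^2 + 9·x^3)·Dx^3  (order 3).
h: a_k = -1, -2, 31/2, -2, -65/8, -2, 403/80, -2, 6773/4480, …
ICs: h(0) = -1, h′(0) = -2, h′′(0) = 31.

f: a_k = 0, 2, -1, 2/3, -1/2, 2/5, -1/3, 2/7, -1/4, …
g: a_k = 0, -3, 0, 9/2, 0, -81/40, 0, 243/560, 0, …
h₀=f+g: left-lcm gives L₀, ord ≤ 4.
Derive L from L₀ (diff closure).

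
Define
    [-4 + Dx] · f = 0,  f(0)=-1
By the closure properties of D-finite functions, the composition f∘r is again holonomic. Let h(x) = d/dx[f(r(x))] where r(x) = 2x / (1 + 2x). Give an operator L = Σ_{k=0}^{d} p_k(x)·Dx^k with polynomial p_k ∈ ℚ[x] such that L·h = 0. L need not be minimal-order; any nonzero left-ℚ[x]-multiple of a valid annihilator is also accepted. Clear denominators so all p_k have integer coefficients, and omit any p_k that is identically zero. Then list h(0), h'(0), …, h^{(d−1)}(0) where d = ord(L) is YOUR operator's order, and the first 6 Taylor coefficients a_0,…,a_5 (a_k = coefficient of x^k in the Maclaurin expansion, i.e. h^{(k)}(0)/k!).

L = (4 - 8·x) + (-1 - 4·x - 4·x^2)·Dx  (order 1).
h: a_k = -8, -32, 32, 256/3, -896/3, 5632/15, …
ICs: h(0) = -8.

f: a_k = -1, -4, -8, -32/3, -32/3, -128/15, …
L₀ from L_f via x↦r, Dx↦r'^{-1}Dx.
Derive L from L₀ (diff closure).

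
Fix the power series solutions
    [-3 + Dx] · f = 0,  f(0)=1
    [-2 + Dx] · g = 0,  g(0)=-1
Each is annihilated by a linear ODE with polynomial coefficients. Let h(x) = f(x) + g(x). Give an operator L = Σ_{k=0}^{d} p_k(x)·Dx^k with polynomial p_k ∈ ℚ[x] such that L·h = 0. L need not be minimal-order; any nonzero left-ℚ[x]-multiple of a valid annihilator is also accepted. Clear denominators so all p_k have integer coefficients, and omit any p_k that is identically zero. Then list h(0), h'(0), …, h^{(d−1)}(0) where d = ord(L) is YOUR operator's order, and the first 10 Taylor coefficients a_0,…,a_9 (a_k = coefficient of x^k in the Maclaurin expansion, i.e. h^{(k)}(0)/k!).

L = 6 - 5·Dx + Dx^2  (order 2).
h: a_k = 0, 1, 5/2, 19/6, 65/24, 211/120, 133/144, 2059/5040, 1261/8064, 19171/362880, …
ICs: h(0) = 0, h′(0) = 1.

f: a_k = 1, 3, 9/2, 9/2, 27/8, 81/40, 81/80, 243/560, 729/4480, 243/4480, …
g: a_k = -1, -2, -2, -4/3, -2/3, -4/15, -4/45, -8/315, -2/315, -4/2835, …
Weyl lclm of L_f,L_g ⇒ L₀ (ord ≤ 2).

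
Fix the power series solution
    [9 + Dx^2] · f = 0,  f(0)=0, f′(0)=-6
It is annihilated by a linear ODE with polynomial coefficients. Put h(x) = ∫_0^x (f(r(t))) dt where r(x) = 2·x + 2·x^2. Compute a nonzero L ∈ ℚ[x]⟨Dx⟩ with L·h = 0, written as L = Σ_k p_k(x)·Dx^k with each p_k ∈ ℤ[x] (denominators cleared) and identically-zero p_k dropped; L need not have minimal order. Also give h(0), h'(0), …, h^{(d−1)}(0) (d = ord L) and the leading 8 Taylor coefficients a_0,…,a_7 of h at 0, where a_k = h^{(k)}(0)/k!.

f: a_k = 0, -6, 0, 9, 0, -81/20, 0, 243/280, …
Change of var in L_f (x↦r) gives L₀.
h=∫₀ˣh₀: take L = L₀·Dx.
L = (36 + 216·x + 432·x^2 + 288·x^3)·Dx - 2·Dx^2 + (1 + 2·x)·Dx^3  (order 3).
h: a_k = 0, 0, -6, -4, 18, 216/5, 72/5, -576/7, …
ICs: h(0) = 0, h′(0) = 0, h′′(0) = -12.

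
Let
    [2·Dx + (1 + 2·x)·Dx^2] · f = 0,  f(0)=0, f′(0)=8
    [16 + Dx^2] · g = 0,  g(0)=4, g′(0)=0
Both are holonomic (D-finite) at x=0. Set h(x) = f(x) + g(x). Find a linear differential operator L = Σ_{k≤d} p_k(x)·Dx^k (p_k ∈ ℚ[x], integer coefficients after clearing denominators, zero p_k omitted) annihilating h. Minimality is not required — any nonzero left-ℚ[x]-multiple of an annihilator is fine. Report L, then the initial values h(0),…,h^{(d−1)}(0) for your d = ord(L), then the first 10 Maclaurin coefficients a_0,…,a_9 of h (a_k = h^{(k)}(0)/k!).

f: a_k = 0, 8, -8, 32/3, -16, 128/5, -128/3, 512/7, -128, 2048/9, …
g: a_k = 4, 0, -32, 0, 128/3, 0, -1024/45, 0, 2048/315, 0, …
h₀=f+g: left-lcm gives L₀, ord ≤ 4.
L = (160 + 256·x + 256·x^2)·Dx + (48 + 224·x + 384·x^2 + 256·x^3)·Dx^2 + (10 + 16·x + 16·x^2)·Dx^3 + (3 + 14·x + 24·x^2 + 16·x^3)·Dx^4  (order 4).
h: a_k = 4, 8, -40, 32/3, 80/3, 128/5, -2944/45, 512/7, -38272/315, 2048/9, …
ICs: h(0) = 4, h′(0) = 8, h′′(0) = -80, h′′′(0) = 64.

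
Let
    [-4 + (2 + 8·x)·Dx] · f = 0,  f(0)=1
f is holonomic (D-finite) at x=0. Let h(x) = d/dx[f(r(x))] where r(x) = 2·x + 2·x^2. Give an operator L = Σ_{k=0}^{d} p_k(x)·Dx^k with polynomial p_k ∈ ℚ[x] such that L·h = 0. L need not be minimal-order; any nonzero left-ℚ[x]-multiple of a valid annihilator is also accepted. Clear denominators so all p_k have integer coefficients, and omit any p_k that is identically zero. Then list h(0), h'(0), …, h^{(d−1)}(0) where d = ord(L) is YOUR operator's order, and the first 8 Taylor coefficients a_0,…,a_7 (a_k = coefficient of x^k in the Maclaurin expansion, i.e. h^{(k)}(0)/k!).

f: a_k = 1, 2, -2, 4, -10, 28, -84, 264, …
Substitute x→r, Dx→(1/r')Dx; clear ⇒ L₀.
Derive L from L₀ (diff closure).
L = -2 + (-1 - 10·x - 24·x^2 - 16·x^3)·Dx  (order 1).
h: a_k = 4, -8, 48, -288, 1760, -10944, 68992, -439552, …
ICs: h(0) = 4.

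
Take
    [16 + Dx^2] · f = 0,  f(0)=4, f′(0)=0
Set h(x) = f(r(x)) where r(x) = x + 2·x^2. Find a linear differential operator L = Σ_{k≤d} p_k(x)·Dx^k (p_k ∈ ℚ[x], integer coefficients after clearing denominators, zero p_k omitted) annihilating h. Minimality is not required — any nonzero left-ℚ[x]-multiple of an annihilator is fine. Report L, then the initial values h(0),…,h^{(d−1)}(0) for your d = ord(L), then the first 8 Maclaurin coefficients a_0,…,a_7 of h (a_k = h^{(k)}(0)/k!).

f: a_k = 4, 0, -32, 0, 128/3, 0, -1024/45, 0, …
Change of var in L_f (x↦r) gives L₀.
L = (16 + 192·x + 768·x^2 + 1024·x^3) - 4·Dx + (1 + 4·x)·Dx^2  (order 2).
h: a_k = 4, 0, -32, -128, -256/3, 1024/3, 45056/45, 16384/15, …
ICs: h(0) = 4, h′(0) = 0.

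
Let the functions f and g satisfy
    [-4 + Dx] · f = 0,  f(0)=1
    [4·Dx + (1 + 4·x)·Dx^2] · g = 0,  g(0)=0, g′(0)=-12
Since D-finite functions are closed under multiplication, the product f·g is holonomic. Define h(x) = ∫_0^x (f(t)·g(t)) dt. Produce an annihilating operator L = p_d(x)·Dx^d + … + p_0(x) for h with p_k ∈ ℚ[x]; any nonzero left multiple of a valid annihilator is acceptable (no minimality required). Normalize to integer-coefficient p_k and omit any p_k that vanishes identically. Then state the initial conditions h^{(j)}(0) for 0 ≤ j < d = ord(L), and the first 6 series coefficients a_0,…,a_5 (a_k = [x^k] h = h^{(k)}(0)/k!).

f: a_k = 1, 4, 8, 32/3, 32/3, 128/15, …
g: a_k = 0, -12, 24, -64, 192, -3072/5, …
h₀=f·g: eliminate ⇒ L₀, order ≤ 1·2.
h=∫h₀ ⇒ L = L₀·Dx.
L = 64·x·Dx + (-4 - 32·x)·Dx^2 + (1 + 4·x)·Dx^3  (order 3).
h: a_k = 0, 0, -6, -8, -16, 0, …
ICs: h(0) = 0, h′(0) = 0, h′′(0) = -12.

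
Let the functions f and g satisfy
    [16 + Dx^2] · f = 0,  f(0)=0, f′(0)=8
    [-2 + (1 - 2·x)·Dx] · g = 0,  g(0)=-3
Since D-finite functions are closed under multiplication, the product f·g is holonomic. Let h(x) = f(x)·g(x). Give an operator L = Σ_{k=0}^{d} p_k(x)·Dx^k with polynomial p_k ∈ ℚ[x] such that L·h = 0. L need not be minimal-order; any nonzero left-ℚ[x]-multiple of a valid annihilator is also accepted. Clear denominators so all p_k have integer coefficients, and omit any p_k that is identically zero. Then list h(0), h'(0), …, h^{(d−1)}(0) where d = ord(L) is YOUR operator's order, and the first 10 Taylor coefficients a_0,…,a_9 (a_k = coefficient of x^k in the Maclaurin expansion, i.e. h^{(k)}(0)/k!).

f: a_k = 0, 8, 0, -64/3, 0, 256/15, 0, -2048/315, 0, 4096/2835, …
g: a_k = -3, -6, -12, -24, -48, -96, -192, -384, -768, -1536, …
L₀ := L_f ⊗_s L_g (sym. prod.), ord ≤ 2.
L = (-16 + 32·x) + 4·Dx + (-1 + 2·x)·Dx^2  (order 2).
h: a_k = 0, -24, -48, -32, -64, -896/5, -1792/5, -73216/105, -146432/105, -2639872/945, …
ICs: h(0) = 0, h′(0) = -24.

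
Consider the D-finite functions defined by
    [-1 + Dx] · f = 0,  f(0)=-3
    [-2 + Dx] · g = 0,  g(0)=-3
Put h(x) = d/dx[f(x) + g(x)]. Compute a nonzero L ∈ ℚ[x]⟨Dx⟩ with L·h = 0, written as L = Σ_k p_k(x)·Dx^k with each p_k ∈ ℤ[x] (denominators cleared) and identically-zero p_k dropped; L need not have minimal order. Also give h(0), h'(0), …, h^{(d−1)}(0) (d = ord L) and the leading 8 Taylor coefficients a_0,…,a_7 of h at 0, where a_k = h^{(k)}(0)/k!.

f: a_k = -3, -3, -3/2, -1/2, -1/8, -1/40, -1/240, -1/1680, …
g: a_k = -3, -6, -6, -4, -2, -4/5, -4/15, -8/105, …
Weyl lclm of L_f,L_g ⇒ L₀ (ord ≤ 2).
Derive L from L₀ (diff closure).
L = 2 - 3·Dx + Dx^2  (order 2).
h: a_k = -9, -15, -27/2, -17/2, -33/8, -13/8, -43/80, -257/1680, …
ICs: h(0) = -9, h′(0) = -15.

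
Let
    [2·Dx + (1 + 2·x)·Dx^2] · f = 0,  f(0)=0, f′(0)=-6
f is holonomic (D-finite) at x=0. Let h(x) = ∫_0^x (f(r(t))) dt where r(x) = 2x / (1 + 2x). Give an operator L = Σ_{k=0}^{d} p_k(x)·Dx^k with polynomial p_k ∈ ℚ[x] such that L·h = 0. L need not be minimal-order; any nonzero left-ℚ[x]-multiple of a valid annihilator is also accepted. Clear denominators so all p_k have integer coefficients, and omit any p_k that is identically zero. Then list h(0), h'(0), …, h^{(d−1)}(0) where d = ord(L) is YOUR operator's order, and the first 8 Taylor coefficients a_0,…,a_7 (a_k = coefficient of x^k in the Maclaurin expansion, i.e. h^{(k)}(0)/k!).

L = (8 + 24·x)·Dx^2 + (1 + 8·x + 12·x^2)·Dx^3  (order 3).
h: a_k = 0, 0, -6, 16, -52, 192, -3872/5, 3328, …
ICs: h(0) = 0, h′(0) = 0, h′′(0) = -12.

f: a_k = 0, -6, 6, -8, 12, -96/5, 32, -384/7, …
h₀=f(r): pull back L_f along r ⇒ L₀.
∫: right-multiply L₀ by Dx.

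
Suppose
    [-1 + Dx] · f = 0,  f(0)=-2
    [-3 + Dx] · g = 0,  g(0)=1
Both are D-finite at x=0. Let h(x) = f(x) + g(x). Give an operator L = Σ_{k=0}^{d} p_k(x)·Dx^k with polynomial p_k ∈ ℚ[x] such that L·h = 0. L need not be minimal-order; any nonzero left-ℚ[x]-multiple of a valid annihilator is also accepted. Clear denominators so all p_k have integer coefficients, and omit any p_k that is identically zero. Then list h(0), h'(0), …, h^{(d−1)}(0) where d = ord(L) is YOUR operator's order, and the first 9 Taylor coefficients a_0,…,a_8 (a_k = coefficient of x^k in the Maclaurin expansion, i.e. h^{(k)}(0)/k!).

f: a_k = -2, -2, -1, -1/3, -1/12, -1/60, -1/360, -1/2520, -1/20160, …
g: a_k = 1, 3, 9/2, 9/2, 27/8, 81/40, 81/80, 243/560, 729/4480, …
Weyl lclm of L_f,L_g ⇒ L₀ (ord ≤ 2).
L = 3 - 4·Dx + Dx^2  (order 2).
h: a_k = -1, 1, 7/2, 25/6, 79/24, 241/120, 727/720, 437/1008, 937/5760, …
ICs: h(0) = -1, h′(0) = 1.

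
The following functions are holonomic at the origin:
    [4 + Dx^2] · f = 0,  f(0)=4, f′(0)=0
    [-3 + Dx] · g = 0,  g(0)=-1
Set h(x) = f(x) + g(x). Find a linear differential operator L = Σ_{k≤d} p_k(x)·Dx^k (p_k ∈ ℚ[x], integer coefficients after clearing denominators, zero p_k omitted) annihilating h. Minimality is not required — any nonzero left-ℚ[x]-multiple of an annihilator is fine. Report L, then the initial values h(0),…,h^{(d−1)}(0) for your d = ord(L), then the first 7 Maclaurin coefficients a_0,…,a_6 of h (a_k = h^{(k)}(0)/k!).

L = -12 + 4·Dx - 3·Dx^2 + Dx^3  (order 3).
h: a_k = 3, -3, -25/2, -9/2, -17/24, -81/40, -197/144, …
ICs: h(0) = 3, h′(0) = -3, h′′(0) = -25.

f: a_k = 4, 0, -8, 0, 8/3, 0, -16/45, …
g: a_k = -1, -3, -9/2, -9/2, -27/8, -81/40, -81/80, …
h₀=f+g: left-lcm gives L₀, ord ≤ 3.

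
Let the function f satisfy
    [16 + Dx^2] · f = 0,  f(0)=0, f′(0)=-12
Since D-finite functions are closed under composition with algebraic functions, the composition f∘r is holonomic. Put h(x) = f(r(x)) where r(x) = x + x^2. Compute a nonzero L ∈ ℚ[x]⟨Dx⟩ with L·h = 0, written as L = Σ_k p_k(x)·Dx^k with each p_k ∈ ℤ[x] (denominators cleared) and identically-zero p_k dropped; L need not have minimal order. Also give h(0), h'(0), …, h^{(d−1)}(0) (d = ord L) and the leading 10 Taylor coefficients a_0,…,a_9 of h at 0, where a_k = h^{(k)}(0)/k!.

L = (16 + 96·x + 192·x^2 + 128·x^3) - 2·Dx + (1 + 2·x)·Dx^2  (order 2).
h: a_k = 0, -12, -12, 32, 96, 352/5, -96, -25856/105, -2816/15, 70528/945, …
ICs: h(0) = 0, h′(0) = -12.

f: a_k = 0, -12, 0, 32, 0, -128/5, 0, 1024/105, 0, -2048/945, …
f∘r: x↦r, Dx↦Dx/r' in L_f ⇒ L₀.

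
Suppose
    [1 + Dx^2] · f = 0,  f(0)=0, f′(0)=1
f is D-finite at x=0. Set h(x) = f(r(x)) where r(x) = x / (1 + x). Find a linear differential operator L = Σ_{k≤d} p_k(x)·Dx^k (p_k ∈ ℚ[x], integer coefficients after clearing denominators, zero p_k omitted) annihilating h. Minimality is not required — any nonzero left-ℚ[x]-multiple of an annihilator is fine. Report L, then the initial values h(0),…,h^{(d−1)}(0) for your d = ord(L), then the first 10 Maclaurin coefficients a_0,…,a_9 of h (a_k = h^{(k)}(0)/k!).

f: a_k = 0, 1, 0, -1/6, 0, 1/120, 0, -1/5040, 0, 1/362880, …
f∘r: x↦r, Dx↦Dx/r' in L_f ⇒ L₀.
L = 1 + (2 + 6·x + 6·x^2 + 2·x^3)·Dx + (1 + 4·x + 6·x^2 + 4·x^3 + x^4)·Dx^2  (order 2).
h: a_k = 0, 1, -1, 5/6, -1/2, 1/120, 5/8, -6931/5040, 1591/720, -224179/72576, …
ICs: h(0) = 0, h′(0) = 1.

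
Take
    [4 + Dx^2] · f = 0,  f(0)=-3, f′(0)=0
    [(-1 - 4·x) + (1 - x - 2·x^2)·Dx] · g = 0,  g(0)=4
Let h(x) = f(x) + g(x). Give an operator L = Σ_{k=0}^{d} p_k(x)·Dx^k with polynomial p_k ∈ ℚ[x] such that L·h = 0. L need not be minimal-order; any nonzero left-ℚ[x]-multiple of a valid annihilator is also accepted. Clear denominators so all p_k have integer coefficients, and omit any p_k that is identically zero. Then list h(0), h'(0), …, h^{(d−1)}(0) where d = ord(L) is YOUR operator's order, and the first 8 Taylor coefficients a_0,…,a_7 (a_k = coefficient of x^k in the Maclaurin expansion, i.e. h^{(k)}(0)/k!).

L = (-68 - 304·x - 200·x^2 - 320·x^3 - 160·x^4 - 128·x^5) + (20 - 12·x - 24·x^2 - 8·x^3 - 48·x^4 - 96·x^5 - 64·x^6)·Dx + (-17 - 76·x - 50·x^2 - 80·x^3 - 40·x^4 - 32·x^5)·Dx^2 + (5 - 3·x - 6·x^2 - 2·x^3 - 12·x^4 - 24·x^5 - 16·x^6)·Dx^3  (order 3).
h: a_k = 1, 4, 18, 20, 42, 84, 2584/15, 340, …
ICs: h(0) = 1, h′(0) = 4, h′′(0) = 36.

f: a_k = -3, 0, 6, 0, -2, 0, 4/15, 0, …
g: a_k = 4, 4, 12, 20, 44, 84, 172, 340, …
Weyl lclm of L_f,L_g ⇒ L₀ (ord ≤ 3).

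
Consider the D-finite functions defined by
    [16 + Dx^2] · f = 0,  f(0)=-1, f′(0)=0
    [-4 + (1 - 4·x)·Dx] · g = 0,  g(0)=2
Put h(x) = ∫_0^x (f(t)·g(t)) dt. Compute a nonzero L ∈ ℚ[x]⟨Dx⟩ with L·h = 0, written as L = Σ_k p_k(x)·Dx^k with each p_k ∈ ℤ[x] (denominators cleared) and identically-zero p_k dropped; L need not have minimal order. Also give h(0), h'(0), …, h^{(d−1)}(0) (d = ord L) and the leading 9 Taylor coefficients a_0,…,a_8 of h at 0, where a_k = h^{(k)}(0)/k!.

f: a_k = -1, 0, 8, 0, -32/3, 0, 256/45, 0, -512/315, …
g: a_k = 2, 8, 32, 128, 512, 2048, 8192, 32768, 131072, …
Sym-product of L_f,L_g gives L₀ (≤ ord 2).
∫: right-multiply L₀ by Dx.
L = (-16 + 64·x)·Dx + 8·Dx^2 + (-1 + 4·x)·Dx^3  (order 3).
h: a_k = 0, -2, -4, -16/3, -16, -832/15, -1664/9, -199168/315, -99584/45, …
ICs: h(0) = 0, h′(0) = -2, h′′(0) = -8.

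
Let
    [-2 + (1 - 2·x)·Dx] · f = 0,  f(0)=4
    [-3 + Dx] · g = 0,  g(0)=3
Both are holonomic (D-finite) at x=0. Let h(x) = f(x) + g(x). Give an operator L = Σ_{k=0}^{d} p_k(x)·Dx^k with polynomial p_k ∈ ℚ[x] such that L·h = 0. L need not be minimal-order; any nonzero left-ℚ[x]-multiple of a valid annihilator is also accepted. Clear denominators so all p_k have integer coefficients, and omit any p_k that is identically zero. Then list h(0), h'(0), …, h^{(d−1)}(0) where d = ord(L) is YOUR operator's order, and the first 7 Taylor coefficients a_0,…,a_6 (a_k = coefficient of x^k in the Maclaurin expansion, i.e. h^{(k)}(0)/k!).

L = (-6 - 36·x) + (-1 + 36·x - 36·x^2)·Dx + (1 - 8·x + 12·x^2)·Dx^2  (order 2).
h: a_k = 7, 17, 59/2, 91/2, 593/8, 5363/40, 20723/80, …
ICs: h(0) = 7, h′(0) = 17.

f: a_k = 4, 8, 16, 32, 64, 128, 256, …
g: a_k = 3, 9, 27/2, 27/2, 81/8, 243/40, 243/80, …
L₀ := lclm(L_f,L_g); ord L₀ ≤ 1+1.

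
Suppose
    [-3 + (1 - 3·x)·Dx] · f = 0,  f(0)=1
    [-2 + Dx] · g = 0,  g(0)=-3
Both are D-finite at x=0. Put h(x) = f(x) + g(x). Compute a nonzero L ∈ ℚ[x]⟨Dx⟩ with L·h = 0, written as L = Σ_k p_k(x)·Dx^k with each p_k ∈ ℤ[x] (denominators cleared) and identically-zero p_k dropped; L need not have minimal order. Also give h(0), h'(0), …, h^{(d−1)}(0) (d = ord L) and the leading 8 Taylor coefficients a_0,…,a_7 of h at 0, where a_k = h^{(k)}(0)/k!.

f: a_k = 1, 3, 9, 27, 81, 243, 729, 2187, …
g: a_k = -3, -6, -6, -4, -2, -4/5, -4/15, -8/105, …
L₀ := lclm(L_f,L_g); ord L₀ ≤ 1+1.
L = (-24 - 36·x) + (14 + 24·x - 36·x^2)·Dx + (-1 - 3·x + 18·x^2)·Dx^2  (order 2).
h: a_k = -2, -3, 3, 23, 79, 1211/5, 10931/15, 229627/105, …
ICs: h(0) = -2, h′(0) = -3.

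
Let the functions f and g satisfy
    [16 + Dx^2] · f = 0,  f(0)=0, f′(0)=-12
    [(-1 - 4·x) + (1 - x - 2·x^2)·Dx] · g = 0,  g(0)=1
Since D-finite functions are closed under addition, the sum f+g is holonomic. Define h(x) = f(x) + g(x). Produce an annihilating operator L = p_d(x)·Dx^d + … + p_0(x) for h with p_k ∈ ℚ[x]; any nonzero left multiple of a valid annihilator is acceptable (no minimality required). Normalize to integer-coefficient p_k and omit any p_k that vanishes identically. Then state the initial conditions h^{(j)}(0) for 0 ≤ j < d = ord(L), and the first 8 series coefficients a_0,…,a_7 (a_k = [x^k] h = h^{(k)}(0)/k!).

L = (-368 - 1408·x + 256·x^2 - 512·x^3 - 2560·x^4 - 2048·x^5) + (176 - 336·x - 384·x^2 + 1024·x^3 + 384·x^4 - 1536·x^5 - 1024·x^6)·Dx + (-23 - 88·x + 16·x^2 - 32·x^3 - 160·x^4 - 128·x^5)·Dx^2 + (11 - 21·x - 24·x^2 + 64·x^3 + 24·x^4 - 96·x^5 - 64·x^6)·Dx^3  (order 3).
h: a_k = 1, -11, 3, 37, 11, -23/5, 43, 9949/105, …
ICs: h(0) = 1, h′(0) = -11, h′′(0) = 6.

f: a_k = 0, -12, 0, 32, 0, -128/5, 0, 1024/105, …
g: a_k = 1, 1, 3, 5, 11, 21, 43, 85, …
L₀ := lclm(L_f,L_g); ord L₀ ≤ 2+1.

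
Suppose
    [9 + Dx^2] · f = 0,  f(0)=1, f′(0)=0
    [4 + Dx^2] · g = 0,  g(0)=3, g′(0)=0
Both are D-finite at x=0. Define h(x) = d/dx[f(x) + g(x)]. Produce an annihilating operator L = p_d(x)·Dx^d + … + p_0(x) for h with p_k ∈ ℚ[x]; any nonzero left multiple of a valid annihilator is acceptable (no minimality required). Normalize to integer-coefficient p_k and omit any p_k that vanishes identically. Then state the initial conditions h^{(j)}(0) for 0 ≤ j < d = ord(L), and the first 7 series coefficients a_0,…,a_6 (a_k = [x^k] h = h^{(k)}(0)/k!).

f: a_k = 1, 0, -9/2, 0, 27/8, 0, -81/80, …
g: a_k = 3, 0, -6, 0, 2, 0, -4/15, …
f+g: L₀ = lclm(L_f,L_g), ord ≤ 2+2.
h=h₀': d/dx-closure on L₀ ⇒ L.
L = 36 + 13·Dx^2 + Dx^4  (order 4).
h: a_k = 0, -21, 0, 43/2, 0, -307/40, 0, …
ICs: h(0) = 0, h′(0) = -21, h′′(0) = 0, h′′′(0) = 129.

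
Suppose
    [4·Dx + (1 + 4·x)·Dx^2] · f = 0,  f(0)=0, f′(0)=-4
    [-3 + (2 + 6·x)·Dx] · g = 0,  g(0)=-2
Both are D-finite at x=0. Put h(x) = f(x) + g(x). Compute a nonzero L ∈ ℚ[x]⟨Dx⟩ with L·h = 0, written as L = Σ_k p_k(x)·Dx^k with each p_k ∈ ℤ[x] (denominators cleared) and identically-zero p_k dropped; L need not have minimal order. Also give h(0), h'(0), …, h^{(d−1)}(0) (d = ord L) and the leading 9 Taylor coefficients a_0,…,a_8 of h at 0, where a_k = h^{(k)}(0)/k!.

f: a_k = 0, -4, 8, -64/3, 64, -1024/5, 2048/3, -16384/7, 8192, …
g: a_k = -2, -3, 9/4, -27/8, 405/64, -1701/128, 15309/512, -72171/1024, 2814669/16384, …
L₀ := lclm(L_f,L_g); ord L₀ ≤ 2+1.
L = (84 + 144·x)·Dx + (101 + 552·x + 720·x^2)·Dx^2 + (10 + 94·x + 288·x^2 + 288·x^3)·Dx^3  (order 3).
h: a_k = -2, -7, 41/4, -593/24, 4501/64, -139577/640, 1094503/1536, -17282413/7168, 137032397/16384, …
ICs: h(0) = -2, h′(0) = -7, h′′(0) = 41/2.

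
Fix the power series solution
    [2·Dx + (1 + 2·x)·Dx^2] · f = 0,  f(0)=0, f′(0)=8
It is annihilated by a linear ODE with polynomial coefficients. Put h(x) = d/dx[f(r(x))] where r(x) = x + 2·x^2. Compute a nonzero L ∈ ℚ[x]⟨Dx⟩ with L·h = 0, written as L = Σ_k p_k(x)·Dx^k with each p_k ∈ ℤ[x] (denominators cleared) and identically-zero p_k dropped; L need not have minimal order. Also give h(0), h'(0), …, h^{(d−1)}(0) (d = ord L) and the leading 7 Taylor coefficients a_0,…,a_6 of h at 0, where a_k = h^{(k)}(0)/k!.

L = (-2 + 8·x + 16·x^2) + (1 + 6·x + 12·x^2 + 16·x^3)·Dx  (order 1).
h: a_k = 8, 16, -64, 64, 128, -512, 512, …
ICs: h(0) = 8.

f: a_k = 0, 8, -8, 32/3, -16, 128/5, -128/3, …
f∘r: x↦r, Dx↦Dx/r' in L_f ⇒ L₀.
h₀' ⇒ L via d/dx closure of L₀.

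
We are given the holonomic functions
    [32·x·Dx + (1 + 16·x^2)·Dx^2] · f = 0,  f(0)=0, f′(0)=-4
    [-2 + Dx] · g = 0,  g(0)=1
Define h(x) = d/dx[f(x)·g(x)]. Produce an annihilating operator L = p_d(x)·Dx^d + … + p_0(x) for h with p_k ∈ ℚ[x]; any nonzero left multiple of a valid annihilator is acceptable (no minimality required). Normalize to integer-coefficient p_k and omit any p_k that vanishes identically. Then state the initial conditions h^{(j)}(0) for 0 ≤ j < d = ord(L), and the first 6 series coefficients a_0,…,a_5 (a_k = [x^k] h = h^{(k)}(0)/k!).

f: a_k = 0, -4, 0, 64/3, 0, -1024/5, …
g: a_k = 1, 2, 2, 4/3, 2/3, 4/15, …
Sym-product of L_f,L_g gives L₀ (≤ ord 2).
h=h₀': d/dx-closure on L₀ ⇒ L.
L = (-28 - 128·x + 1664·x^2 - 2048·x^3 + 1024·x^4) + (12 + 96·x - 896·x^2 + 1536·x^3 - 1024·x^4)·Dx + (1 - 16·x + 32·x^2 - 256·x^3 + 256·x^4)·Dx^2  (order 2).
h: a_k = -4, -16, 40, 448/3, -824, -6880/3, …
ICs: h(0) = -4, h′(0) = -16.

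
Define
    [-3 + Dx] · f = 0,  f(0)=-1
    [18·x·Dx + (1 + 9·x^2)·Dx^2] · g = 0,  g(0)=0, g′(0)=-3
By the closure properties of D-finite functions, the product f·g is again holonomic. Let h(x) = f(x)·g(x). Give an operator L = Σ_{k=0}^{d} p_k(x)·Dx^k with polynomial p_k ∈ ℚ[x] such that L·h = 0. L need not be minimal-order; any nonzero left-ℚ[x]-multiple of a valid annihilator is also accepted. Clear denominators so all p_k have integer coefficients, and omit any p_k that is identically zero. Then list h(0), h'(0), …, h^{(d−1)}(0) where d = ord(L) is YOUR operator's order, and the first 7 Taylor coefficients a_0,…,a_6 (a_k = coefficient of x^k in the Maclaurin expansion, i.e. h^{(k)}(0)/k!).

L = (9 - 54·x + 81·x^2) + (-6 + 18·x - 54·x^2)·Dx + (1 + 9·x^2)·Dx^2  (order 2).
h: a_k = 0, 3, 9, 9/2, -27/2, 729/40, 891/8, …
ICs: h(0) = 0, h′(0) = 3.

f: a_k = -1, -3, -9/2, -9/2, -27/8, -81/40, -81/80, …
g: a_k = 0, -3, 0, 9, 0, -243/5, 0, …
f·g: L₀ = L_f ⊗_s L_g, ord ≤ 1·2.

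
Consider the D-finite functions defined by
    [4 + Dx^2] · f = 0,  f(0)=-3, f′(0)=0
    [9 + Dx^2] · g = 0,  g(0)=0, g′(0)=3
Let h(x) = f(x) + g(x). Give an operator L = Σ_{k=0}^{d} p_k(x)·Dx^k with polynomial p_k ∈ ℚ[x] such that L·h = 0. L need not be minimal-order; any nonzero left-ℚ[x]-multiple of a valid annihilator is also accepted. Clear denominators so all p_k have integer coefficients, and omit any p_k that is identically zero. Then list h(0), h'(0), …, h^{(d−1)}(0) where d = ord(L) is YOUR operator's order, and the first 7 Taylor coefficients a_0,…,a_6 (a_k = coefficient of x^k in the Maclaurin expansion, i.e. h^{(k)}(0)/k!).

L = 36 + 13·Dx^2 + Dx^4  (order 4).
h: a_k = -3, 3, 6, -9/2, -2, 81/40, 4/15, …
ICs: h(0) = -3, h′(0) = 3, h′′(0) = 12, h′′′(0) = -27.

f: a_k = -3, 0, 6, 0, -2, 0, 4/15, …
g: a_k = 0, 3, 0, -9/2, 0, 81/40, 0, …
Weyl lclm of L_f,L_g ⇒ L₀ (ord ≤ 4).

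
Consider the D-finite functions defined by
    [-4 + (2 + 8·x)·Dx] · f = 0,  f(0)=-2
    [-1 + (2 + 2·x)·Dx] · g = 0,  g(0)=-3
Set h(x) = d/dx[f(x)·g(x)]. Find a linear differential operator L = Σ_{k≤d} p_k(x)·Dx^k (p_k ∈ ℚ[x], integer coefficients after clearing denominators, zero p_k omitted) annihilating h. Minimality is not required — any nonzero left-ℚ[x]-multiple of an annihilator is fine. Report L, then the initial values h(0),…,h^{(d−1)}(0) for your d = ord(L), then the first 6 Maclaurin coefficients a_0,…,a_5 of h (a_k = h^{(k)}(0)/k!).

L = -9 + (-10 - 66·x - 120·x^2 - 64·x^3)·Dx  (order 1).
h: a_k = 15, -27/2, 405/8, -2943/16, 85725/128, -630261/256, …
ICs: h(0) = 15.

f: a_k = -2, -4, 4, -8, 20, -56, …
g: a_k = -3, -3/2, 3/8, -3/16, 15/128, -21/256, …
L₀ := L_f ⊗_s L_g (sym. prod.), ord ≤ 1.
h₀' ⇒ L via d/dx closure of L₀.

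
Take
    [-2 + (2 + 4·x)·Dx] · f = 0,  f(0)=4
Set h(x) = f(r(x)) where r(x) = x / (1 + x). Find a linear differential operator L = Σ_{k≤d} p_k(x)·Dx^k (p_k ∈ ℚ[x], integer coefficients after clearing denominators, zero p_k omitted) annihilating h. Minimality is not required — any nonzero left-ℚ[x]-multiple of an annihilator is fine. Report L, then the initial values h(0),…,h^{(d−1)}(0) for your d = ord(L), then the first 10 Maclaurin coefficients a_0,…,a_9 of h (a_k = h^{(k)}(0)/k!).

L = -1 + (1 + 4·x + 3·x^2)·Dx  (order 1).
h: a_k = 4, 4, -6, 10, -37/2, 75/2, -327/4, 753/4, -14445/32, 35699/32, …
ICs: h(0) = 4.

f: a_k = 4, 4, -2, 2, -5/2, 7/2, -21/4, 33/4, -429/32, 715/32, …
Substitute x→r, Dx→(1/r')Dx; clear ⇒ L₀.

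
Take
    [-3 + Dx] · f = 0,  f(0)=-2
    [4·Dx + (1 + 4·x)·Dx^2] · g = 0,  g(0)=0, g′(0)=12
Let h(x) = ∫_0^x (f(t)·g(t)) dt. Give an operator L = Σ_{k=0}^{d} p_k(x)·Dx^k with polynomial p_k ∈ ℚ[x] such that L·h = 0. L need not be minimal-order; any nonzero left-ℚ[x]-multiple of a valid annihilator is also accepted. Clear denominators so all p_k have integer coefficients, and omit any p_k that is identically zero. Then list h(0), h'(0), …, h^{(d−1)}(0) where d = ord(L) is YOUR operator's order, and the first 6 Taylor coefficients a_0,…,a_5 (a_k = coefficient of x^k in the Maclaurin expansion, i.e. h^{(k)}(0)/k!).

f: a_k = -2, -6, -9, -9, -27/4, -81/20, …
g: a_k = 0, 12, -24, 64, -192, 3072/5, …
h₀=f·g: eliminate ⇒ L₀, order ≤ 1·2.
∫: right-multiply L₀ by Dx.
L = (-3 + 36·x)·Dx + (-2 - 24·x)·Dx^2 + (1 + 4·x)·Dx^3  (order 3).
h: a_k = 0, 0, -12, -8, -23, 108/5, …
ICs: h(0) = 0, h′(0) = 0, h′′(0) = -24.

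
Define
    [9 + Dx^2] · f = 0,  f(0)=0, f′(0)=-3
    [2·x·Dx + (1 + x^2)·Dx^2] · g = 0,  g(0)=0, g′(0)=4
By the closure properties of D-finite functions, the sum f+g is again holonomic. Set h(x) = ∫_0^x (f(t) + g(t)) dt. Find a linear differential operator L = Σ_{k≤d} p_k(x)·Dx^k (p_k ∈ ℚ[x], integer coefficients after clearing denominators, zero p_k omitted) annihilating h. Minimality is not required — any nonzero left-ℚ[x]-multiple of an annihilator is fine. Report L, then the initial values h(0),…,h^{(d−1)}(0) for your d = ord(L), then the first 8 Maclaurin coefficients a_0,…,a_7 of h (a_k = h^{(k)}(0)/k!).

f: a_k = 0, -3, 0, 9/2, 0, -81/40, 0, 243/560, …
g: a_k = 0, 4, 0, -4/3, 0, 4/5, 0, -4/7, …
L₀ := lclm(L_f,L_g); ord L₀ ≤ 2+2.
h=∫₀ˣh₀: take L = L₀·Dx.
L = (-54·x + 540·x^3 + 162·x^5)·Dx^2 + (63 + 279·x^2 + 297·x^4 + 81·x^6)·Dx^3 + (-6·x + 60·x^3 + 18·x^5)·Dx^4 + (7 + 31·x^2 + 33·x^4 + 9·x^6)·Dx^5  (order 5).
h: a_k = 0, 0, 1/2, 0, 19/24, 0, -49/240, 0, …
ICs: h(0) = 0, h′(0) = 0, h′′(0) = 1, h′′′(0) = 0, h′′′′(0) = 19.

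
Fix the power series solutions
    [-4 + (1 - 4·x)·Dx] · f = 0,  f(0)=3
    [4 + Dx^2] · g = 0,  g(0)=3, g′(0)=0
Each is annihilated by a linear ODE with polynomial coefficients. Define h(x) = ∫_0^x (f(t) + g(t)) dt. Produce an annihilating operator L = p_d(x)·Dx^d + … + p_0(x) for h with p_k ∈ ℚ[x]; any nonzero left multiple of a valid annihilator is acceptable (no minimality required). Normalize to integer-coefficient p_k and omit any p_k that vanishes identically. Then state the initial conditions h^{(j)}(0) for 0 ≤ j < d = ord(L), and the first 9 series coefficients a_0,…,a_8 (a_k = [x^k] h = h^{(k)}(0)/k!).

f: a_k = 3, 12, 48, 192, 768, 3072, 12288, 49152, 196608, …
g: a_k = 3, 0, -6, 0, 2, 0, -4/15, 0, 2/105, …
L₀ := lclm(L_f,L_g); ord L₀ ≤ 1+2.
h=∫₀ˣh₀: take L = L₀·Dx.
L = (400 - 128·x + 256·x^2)·Dx + (-36 + 176·x - 192·x^2 + 256·x^3)·Dx^2 + (100 - 32·x + 64·x^2)·Dx^3 + (-9 + 44·x - 48·x^2 + 64·x^3)·Dx^4  (order 4).
h: a_k = 0, 6, 6, 14, 48, 154, 512, 184316/105, 6144, …
ICs: h(0) = 0, h′(0) = 6, h′′(0) = 12, h′′′(0) = 84.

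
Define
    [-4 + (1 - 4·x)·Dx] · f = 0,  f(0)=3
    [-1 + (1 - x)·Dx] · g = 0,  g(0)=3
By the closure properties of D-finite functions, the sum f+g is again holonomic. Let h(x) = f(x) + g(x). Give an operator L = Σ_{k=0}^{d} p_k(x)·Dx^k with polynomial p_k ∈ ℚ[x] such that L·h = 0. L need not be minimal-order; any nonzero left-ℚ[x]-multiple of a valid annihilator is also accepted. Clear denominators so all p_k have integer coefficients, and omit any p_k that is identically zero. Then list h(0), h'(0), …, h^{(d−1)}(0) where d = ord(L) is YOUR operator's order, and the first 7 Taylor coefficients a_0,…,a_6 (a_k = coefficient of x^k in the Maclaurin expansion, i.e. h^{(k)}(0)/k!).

f: a_k = 3, 12, 48, 192, 768, 3072, 12288, …
g: a_k = 3, 3, 3, 3, 3, 3, 3, …
h₀=f+g: left-lcm gives L₀, ord ≤ 2.
L = -8 + (10 - 16·x)·Dx + (-1 + 5·x - 4·x^2)·Dx^2  (order 2).
h: a_k = 6, 15, 51, 195, 771, 3075, 12291, …
ICs: h(0) = 6, h′(0) = 15.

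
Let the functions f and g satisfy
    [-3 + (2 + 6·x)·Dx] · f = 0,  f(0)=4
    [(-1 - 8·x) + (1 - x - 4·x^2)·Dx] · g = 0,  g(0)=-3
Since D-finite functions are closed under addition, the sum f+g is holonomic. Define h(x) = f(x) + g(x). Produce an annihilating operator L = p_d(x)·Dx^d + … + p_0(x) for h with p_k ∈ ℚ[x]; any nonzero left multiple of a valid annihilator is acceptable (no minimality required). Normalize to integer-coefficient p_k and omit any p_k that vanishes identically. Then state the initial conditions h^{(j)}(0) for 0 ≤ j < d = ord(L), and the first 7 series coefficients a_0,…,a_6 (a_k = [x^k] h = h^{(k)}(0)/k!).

f: a_k = 4, 6, -9/2, 27/4, -405/32, 1701/64, -15309/256, …
g: a_k = -3, -3, -15, -27, -87, -195, -543, …
f+g: L₀ = lclm(L_f,L_g), ord ≤ 1+1.
L = (69 + 387·x + 900·x^2 + 1440·x^3) + (-49 - 318·x - 1257·x^2 - 3240·x^3 - 3600·x^4)·Dx + (-2 + 46·x + 234·x^2 - 86·x^3 - 1440·x^4 - 1440·x^5)·Dx^2  (order 2).
h: a_k = 1, 3, -39/2, -81/4, -3189/32, -10779/64, -154317/256, …
ICs: h(0) = 1, h′(0) = 3.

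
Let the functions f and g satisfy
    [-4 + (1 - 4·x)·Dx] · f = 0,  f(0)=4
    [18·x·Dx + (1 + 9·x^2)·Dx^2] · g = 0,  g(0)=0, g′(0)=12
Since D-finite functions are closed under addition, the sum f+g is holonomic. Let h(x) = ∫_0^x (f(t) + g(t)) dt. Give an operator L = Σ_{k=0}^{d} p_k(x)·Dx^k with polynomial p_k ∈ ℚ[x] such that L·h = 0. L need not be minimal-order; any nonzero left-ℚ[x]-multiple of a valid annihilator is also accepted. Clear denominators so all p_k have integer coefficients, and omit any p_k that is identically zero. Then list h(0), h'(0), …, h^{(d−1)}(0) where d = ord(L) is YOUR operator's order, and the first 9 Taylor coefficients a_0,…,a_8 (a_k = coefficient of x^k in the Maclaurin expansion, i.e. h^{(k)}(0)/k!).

L = (-72 + 1152·x + 1944·x^2)·Dx^2 + (57 - 72·x + 765·x^2 + 1944·x^3)·Dx^3 + (-4 + 7·x + 63·x^3 + 324·x^4)·Dx^4  (order 4).
h: a_k = 0, 4, 14, 64/3, 55, 1024/5, 10726/15, 16384/7, 112501/14, …
ICs: h(0) = 0, h′(0) = 4, h′′(0) = 28, h′′′(0) = 128.

f: a_k = 4, 16, 64, 256, 1024, 4096, 16384, 65536, 262144, …
g: a_k = 0, 12, 0, -36, 0, 972/5, 0, -8748/7, 0, …
f+g: L₀ = lclm(L_f,L_g), ord ≤ 1+2.
∫: right-multiply L₀ by Dx.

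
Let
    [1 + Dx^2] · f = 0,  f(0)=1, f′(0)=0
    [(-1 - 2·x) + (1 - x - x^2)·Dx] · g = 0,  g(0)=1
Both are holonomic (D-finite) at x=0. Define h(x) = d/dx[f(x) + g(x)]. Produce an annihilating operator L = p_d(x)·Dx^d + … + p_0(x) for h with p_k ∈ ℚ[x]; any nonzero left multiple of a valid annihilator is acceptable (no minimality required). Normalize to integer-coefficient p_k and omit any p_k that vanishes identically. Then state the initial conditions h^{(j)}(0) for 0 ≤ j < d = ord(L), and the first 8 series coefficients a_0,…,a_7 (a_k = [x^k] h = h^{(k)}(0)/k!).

f: a_k = 1, 0, -1/2, 0, 1/24, 0, -1/720, 0, …
g: a_k = 1, 1, 2, 3, 5, 8, 13, 21, …
f+g: L₀ = lclm(L_f,L_g), ord ≤ 2+1.
Derive L from L₀ (diff closure).
L = (124 + 358·x + 470·x^2 + 230·x^3 + 130·x^4 + 18·x^5 + 6·x^6) + (-19 - 29·x + 36·x^2 + 55·x^3 + 50·x^4 + 27·x^5 + 7·x^6 + 2·x^7)·Dx + (124 + 358·x + 470·x^2 + 230·x^3 + 130·x^4 + 18·x^5 + 6·x^6)·Dx^2 + (-19 - 29·x + 36·x^2 + 55·x^3 + 50·x^4 + 27·x^5 + 7·x^6 + 2·x^7)·Dx^3  (order 3).
h: a_k = 1, 3, 9, 121/6, 40, 9359/120, 147, 1370881/5040, …
ICs: h(0) = 1, h′(0) = 3, h′′(0) = 18.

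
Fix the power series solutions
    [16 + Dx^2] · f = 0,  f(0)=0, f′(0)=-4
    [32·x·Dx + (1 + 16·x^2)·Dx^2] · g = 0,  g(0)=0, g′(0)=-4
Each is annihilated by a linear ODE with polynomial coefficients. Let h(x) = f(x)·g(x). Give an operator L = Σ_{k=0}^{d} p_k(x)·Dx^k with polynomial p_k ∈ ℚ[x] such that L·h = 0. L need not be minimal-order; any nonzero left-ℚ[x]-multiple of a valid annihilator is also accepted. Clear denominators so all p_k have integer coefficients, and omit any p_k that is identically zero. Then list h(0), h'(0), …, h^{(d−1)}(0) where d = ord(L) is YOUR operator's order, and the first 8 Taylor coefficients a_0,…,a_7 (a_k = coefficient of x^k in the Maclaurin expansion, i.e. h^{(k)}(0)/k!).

f: a_k = 0, -4, 0, 32/3, 0, -128/15, 0, 1024/315, …
g: a_k = 0, -4, 0, 64/3, 0, -1024/5, 0, 16384/7, …
h₀=f·g: eliminate ⇒ L₀, order ≤ 2·2.
L = (1280 + 53248·x^2 + 360448·x^4 + 2097152·x^6 + 8388608·x^8) + (1536·x + 40960·x^3 + 393216·x^5 + 2097152·x^7)·Dx + (96 + 4096·x^2 + 36864·x^4 + 262144·x^6 + 1048576·x^8)·Dx^2 + (96·x + 2560·x^3 + 24576·x^5 + 131072·x^7)·Dx^3 + (1 + 48·x^2 + 896·x^4 + 8192·x^6 + 32768·x^8)·Dx^4  (order 4).
h: a_k = 0, 0, 16, 0, -128, 0, 9728/9, 0, …
ICs: h(0) = 0, h′(0) = 0, h′′(0) = 32, h′′′(0) = 0.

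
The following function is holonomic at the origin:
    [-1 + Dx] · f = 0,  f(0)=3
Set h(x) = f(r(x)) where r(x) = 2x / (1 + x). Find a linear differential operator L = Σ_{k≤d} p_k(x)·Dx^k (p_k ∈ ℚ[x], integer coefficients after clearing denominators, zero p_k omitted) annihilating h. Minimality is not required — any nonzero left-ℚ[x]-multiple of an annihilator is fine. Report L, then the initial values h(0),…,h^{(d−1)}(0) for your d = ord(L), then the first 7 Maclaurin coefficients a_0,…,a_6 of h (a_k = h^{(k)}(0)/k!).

L = -2 + (1 + 2·x + x^2)·Dx  (order 1).
h: a_k = 3, 6, 0, -2, 2, -6/5, 4/15, …
ICs: h(0) = 3.

f: a_k = 3, 3, 3/2, 1/2, 1/8, 1/40, 1/240, …
L₀ from L_f via x↦r, Dx↦r'^{-1}Dx.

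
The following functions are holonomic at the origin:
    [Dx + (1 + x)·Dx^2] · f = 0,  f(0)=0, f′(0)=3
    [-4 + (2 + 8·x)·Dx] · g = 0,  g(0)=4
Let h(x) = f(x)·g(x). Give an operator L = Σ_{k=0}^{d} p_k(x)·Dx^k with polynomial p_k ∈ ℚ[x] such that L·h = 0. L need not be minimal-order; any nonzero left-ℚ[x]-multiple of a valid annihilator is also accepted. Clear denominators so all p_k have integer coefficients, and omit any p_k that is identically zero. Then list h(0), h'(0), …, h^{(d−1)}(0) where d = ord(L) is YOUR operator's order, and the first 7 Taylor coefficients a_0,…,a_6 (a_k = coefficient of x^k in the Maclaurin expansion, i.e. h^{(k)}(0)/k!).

L = (10 + 4·x) + (-3 - 12·x)·Dx + (1 + 9·x + 24·x^2 + 16·x^3)·Dx^2  (order 2).
h: a_k = 0, 12, 18, -32, 65, -778/5, 2104/5, …
ICs: h(0) = 0, h′(0) = 12.

f: a_k = 0, 3, -3/2, 1, -3/4, 3/5, -1/2, …
g: a_k = 4, 8, -8, 16, -40, 112, -336, …
Sym-product of L_f,L_g gives L₀ (≤ ord 2).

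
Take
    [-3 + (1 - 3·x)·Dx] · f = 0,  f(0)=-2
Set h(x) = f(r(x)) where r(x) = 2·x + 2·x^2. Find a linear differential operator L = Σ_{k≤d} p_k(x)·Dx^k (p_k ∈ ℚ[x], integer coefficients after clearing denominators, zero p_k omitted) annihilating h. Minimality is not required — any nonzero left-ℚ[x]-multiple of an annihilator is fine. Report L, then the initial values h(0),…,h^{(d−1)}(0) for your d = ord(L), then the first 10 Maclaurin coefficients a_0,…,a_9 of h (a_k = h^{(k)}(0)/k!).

L = (6 + 12·x) + (-1 + 6·x + 6·x^2)·Dx  (order 1).
h: a_k = -2, -12, -84, -576, -3960, -27216, -187056, -1285632, -8836128, -60730560, …
ICs: h(0) = -2.

f: a_k = -2, -6, -18, -54, -162, -486, -1458, -4374, -13122, -39366, …
L₀ from L_f via x↦r, Dx↦r'^{-1}Dx.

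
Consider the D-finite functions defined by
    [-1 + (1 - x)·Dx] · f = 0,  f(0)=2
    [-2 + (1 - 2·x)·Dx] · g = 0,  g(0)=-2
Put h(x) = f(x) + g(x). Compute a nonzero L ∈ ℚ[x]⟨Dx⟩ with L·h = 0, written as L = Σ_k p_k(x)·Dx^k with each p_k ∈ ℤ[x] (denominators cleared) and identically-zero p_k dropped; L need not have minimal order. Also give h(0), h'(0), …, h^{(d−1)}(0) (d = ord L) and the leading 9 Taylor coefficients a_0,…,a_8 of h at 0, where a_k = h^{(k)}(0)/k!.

f: a_k = 2, 2, 2, 2, 2, 2, 2, 2, 2, …
g: a_k = -2, -4, -8, -16, -32, -64, -128, -256, -512, …
h₀=f+g: left-lcm gives L₀, ord ≤ 2.
L = -4 + (6 - 8·x)·Dx + (-1 + 3·x - 2·x^2)·Dx^2  (order 2).
h: a_k = 0, -2, -6, -14, -30, -62, -126, -254, -510, …
ICs: h(0) = 0, h′(0) = -2.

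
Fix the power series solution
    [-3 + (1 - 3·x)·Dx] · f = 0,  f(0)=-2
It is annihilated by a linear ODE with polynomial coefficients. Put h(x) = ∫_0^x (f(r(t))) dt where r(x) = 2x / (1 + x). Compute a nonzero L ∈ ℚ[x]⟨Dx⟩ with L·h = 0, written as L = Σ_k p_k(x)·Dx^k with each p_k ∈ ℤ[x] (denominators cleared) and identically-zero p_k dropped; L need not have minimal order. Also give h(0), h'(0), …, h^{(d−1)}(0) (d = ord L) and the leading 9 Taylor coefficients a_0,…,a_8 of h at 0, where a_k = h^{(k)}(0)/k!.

f: a_k = -2, -6, -18, -54, -162, -486, -1458, -4374, -13122, …
h₀=f(r): pull back L_f along r ⇒ L₀.
∫: right-multiply L₀ by Dx.
L = 6·Dx + (-1 + 4·x + 5·x^2)·Dx^2  (order 2).
h: a_k = 0, -2, -6, -20, -75, -300, -1250, -37500/7, -46875/2, …
ICs: h(0) = 0, h′(0) = -2.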